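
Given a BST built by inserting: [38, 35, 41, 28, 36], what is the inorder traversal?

Tree insertion order: [38, 35, 41, 28, 36]
Tree (level-order array): [38, 35, 41, 28, 36]
Inorder traversal: [28, 35, 36, 38, 41]


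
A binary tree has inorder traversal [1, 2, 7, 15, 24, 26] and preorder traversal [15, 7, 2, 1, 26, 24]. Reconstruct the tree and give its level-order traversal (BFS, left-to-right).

Inorder:  [1, 2, 7, 15, 24, 26]
Preorder: [15, 7, 2, 1, 26, 24]
Algorithm: preorder visits root first, so consume preorder in order;
for each root, split the current inorder slice at that value into
left-subtree inorder and right-subtree inorder, then recurse.
Recursive splits:
  root=15; inorder splits into left=[1, 2, 7], right=[24, 26]
  root=7; inorder splits into left=[1, 2], right=[]
  root=2; inorder splits into left=[1], right=[]
  root=1; inorder splits into left=[], right=[]
  root=26; inorder splits into left=[24], right=[]
  root=24; inorder splits into left=[], right=[]
Reconstructed level-order: [15, 7, 26, 2, 24, 1]


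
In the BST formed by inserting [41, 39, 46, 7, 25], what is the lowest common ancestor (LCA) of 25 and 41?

Tree insertion order: [41, 39, 46, 7, 25]
Tree (level-order array): [41, 39, 46, 7, None, None, None, None, 25]
In a BST, the LCA of p=25, q=41 is the first node v on the
root-to-leaf path with p <= v <= q (go left if both < v, right if both > v).
Walk from root:
  at 41: 25 <= 41 <= 41, this is the LCA
LCA = 41


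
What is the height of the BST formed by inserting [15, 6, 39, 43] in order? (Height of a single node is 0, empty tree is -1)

Insertion order: [15, 6, 39, 43]
Tree (level-order array): [15, 6, 39, None, None, None, 43]
Compute height bottom-up (empty subtree = -1):
  height(6) = 1 + max(-1, -1) = 0
  height(43) = 1 + max(-1, -1) = 0
  height(39) = 1 + max(-1, 0) = 1
  height(15) = 1 + max(0, 1) = 2
Height = 2


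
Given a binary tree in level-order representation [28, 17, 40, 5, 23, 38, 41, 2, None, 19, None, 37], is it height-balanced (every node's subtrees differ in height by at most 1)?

Tree (level-order array): [28, 17, 40, 5, 23, 38, 41, 2, None, 19, None, 37]
Definition: a tree is height-balanced if, at every node, |h(left) - h(right)| <= 1 (empty subtree has height -1).
Bottom-up per-node check:
  node 2: h_left=-1, h_right=-1, diff=0 [OK], height=0
  node 5: h_left=0, h_right=-1, diff=1 [OK], height=1
  node 19: h_left=-1, h_right=-1, diff=0 [OK], height=0
  node 23: h_left=0, h_right=-1, diff=1 [OK], height=1
  node 17: h_left=1, h_right=1, diff=0 [OK], height=2
  node 37: h_left=-1, h_right=-1, diff=0 [OK], height=0
  node 38: h_left=0, h_right=-1, diff=1 [OK], height=1
  node 41: h_left=-1, h_right=-1, diff=0 [OK], height=0
  node 40: h_left=1, h_right=0, diff=1 [OK], height=2
  node 28: h_left=2, h_right=2, diff=0 [OK], height=3
All nodes satisfy the balance condition.
Result: Balanced


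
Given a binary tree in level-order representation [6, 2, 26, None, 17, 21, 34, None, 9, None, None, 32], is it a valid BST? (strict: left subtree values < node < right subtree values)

Level-order array: [6, 2, 26, None, 17, 21, 34, None, 9, None, None, 32]
Validate using subtree bounds (lo, hi): at each node, require lo < value < hi,
then recurse left with hi=value and right with lo=value.
Preorder trace (stopping at first violation):
  at node 6 with bounds (-inf, +inf): OK
  at node 2 with bounds (-inf, 6): OK
  at node 17 with bounds (2, 6): VIOLATION
Node 17 violates its bound: not (2 < 17 < 6).
Result: Not a valid BST


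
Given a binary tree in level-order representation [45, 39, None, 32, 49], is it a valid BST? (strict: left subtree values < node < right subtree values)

Level-order array: [45, 39, None, 32, 49]
Validate using subtree bounds (lo, hi): at each node, require lo < value < hi,
then recurse left with hi=value and right with lo=value.
Preorder trace (stopping at first violation):
  at node 45 with bounds (-inf, +inf): OK
  at node 39 with bounds (-inf, 45): OK
  at node 32 with bounds (-inf, 39): OK
  at node 49 with bounds (39, 45): VIOLATION
Node 49 violates its bound: not (39 < 49 < 45).
Result: Not a valid BST


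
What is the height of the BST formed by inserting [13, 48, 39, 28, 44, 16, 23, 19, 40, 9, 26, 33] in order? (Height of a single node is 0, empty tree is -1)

Insertion order: [13, 48, 39, 28, 44, 16, 23, 19, 40, 9, 26, 33]
Tree (level-order array): [13, 9, 48, None, None, 39, None, 28, 44, 16, 33, 40, None, None, 23, None, None, None, None, 19, 26]
Compute height bottom-up (empty subtree = -1):
  height(9) = 1 + max(-1, -1) = 0
  height(19) = 1 + max(-1, -1) = 0
  height(26) = 1 + max(-1, -1) = 0
  height(23) = 1 + max(0, 0) = 1
  height(16) = 1 + max(-1, 1) = 2
  height(33) = 1 + max(-1, -1) = 0
  height(28) = 1 + max(2, 0) = 3
  height(40) = 1 + max(-1, -1) = 0
  height(44) = 1 + max(0, -1) = 1
  height(39) = 1 + max(3, 1) = 4
  height(48) = 1 + max(4, -1) = 5
  height(13) = 1 + max(0, 5) = 6
Height = 6


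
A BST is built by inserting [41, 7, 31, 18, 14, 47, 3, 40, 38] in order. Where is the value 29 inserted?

Starting tree (level order): [41, 7, 47, 3, 31, None, None, None, None, 18, 40, 14, None, 38]
Insertion path: 41 -> 7 -> 31 -> 18
Result: insert 29 as right child of 18
Final tree (level order): [41, 7, 47, 3, 31, None, None, None, None, 18, 40, 14, 29, 38]


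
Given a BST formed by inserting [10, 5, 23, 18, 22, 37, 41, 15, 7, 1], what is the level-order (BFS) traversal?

Tree insertion order: [10, 5, 23, 18, 22, 37, 41, 15, 7, 1]
Tree (level-order array): [10, 5, 23, 1, 7, 18, 37, None, None, None, None, 15, 22, None, 41]
BFS from the root, enqueuing left then right child of each popped node:
  queue [10] -> pop 10, enqueue [5, 23], visited so far: [10]
  queue [5, 23] -> pop 5, enqueue [1, 7], visited so far: [10, 5]
  queue [23, 1, 7] -> pop 23, enqueue [18, 37], visited so far: [10, 5, 23]
  queue [1, 7, 18, 37] -> pop 1, enqueue [none], visited so far: [10, 5, 23, 1]
  queue [7, 18, 37] -> pop 7, enqueue [none], visited so far: [10, 5, 23, 1, 7]
  queue [18, 37] -> pop 18, enqueue [15, 22], visited so far: [10, 5, 23, 1, 7, 18]
  queue [37, 15, 22] -> pop 37, enqueue [41], visited so far: [10, 5, 23, 1, 7, 18, 37]
  queue [15, 22, 41] -> pop 15, enqueue [none], visited so far: [10, 5, 23, 1, 7, 18, 37, 15]
  queue [22, 41] -> pop 22, enqueue [none], visited so far: [10, 5, 23, 1, 7, 18, 37, 15, 22]
  queue [41] -> pop 41, enqueue [none], visited so far: [10, 5, 23, 1, 7, 18, 37, 15, 22, 41]
Result: [10, 5, 23, 1, 7, 18, 37, 15, 22, 41]


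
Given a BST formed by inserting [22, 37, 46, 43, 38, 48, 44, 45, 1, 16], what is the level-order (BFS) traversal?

Tree insertion order: [22, 37, 46, 43, 38, 48, 44, 45, 1, 16]
Tree (level-order array): [22, 1, 37, None, 16, None, 46, None, None, 43, 48, 38, 44, None, None, None, None, None, 45]
BFS from the root, enqueuing left then right child of each popped node:
  queue [22] -> pop 22, enqueue [1, 37], visited so far: [22]
  queue [1, 37] -> pop 1, enqueue [16], visited so far: [22, 1]
  queue [37, 16] -> pop 37, enqueue [46], visited so far: [22, 1, 37]
  queue [16, 46] -> pop 16, enqueue [none], visited so far: [22, 1, 37, 16]
  queue [46] -> pop 46, enqueue [43, 48], visited so far: [22, 1, 37, 16, 46]
  queue [43, 48] -> pop 43, enqueue [38, 44], visited so far: [22, 1, 37, 16, 46, 43]
  queue [48, 38, 44] -> pop 48, enqueue [none], visited so far: [22, 1, 37, 16, 46, 43, 48]
  queue [38, 44] -> pop 38, enqueue [none], visited so far: [22, 1, 37, 16, 46, 43, 48, 38]
  queue [44] -> pop 44, enqueue [45], visited so far: [22, 1, 37, 16, 46, 43, 48, 38, 44]
  queue [45] -> pop 45, enqueue [none], visited so far: [22, 1, 37, 16, 46, 43, 48, 38, 44, 45]
Result: [22, 1, 37, 16, 46, 43, 48, 38, 44, 45]


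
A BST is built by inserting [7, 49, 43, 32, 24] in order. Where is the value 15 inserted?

Starting tree (level order): [7, None, 49, 43, None, 32, None, 24]
Insertion path: 7 -> 49 -> 43 -> 32 -> 24
Result: insert 15 as left child of 24
Final tree (level order): [7, None, 49, 43, None, 32, None, 24, None, 15]


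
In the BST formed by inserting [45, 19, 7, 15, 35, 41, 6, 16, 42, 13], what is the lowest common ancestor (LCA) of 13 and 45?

Tree insertion order: [45, 19, 7, 15, 35, 41, 6, 16, 42, 13]
Tree (level-order array): [45, 19, None, 7, 35, 6, 15, None, 41, None, None, 13, 16, None, 42]
In a BST, the LCA of p=13, q=45 is the first node v on the
root-to-leaf path with p <= v <= q (go left if both < v, right if both > v).
Walk from root:
  at 45: 13 <= 45 <= 45, this is the LCA
LCA = 45


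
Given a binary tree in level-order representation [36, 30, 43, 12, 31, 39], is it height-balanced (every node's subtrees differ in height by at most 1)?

Tree (level-order array): [36, 30, 43, 12, 31, 39]
Definition: a tree is height-balanced if, at every node, |h(left) - h(right)| <= 1 (empty subtree has height -1).
Bottom-up per-node check:
  node 12: h_left=-1, h_right=-1, diff=0 [OK], height=0
  node 31: h_left=-1, h_right=-1, diff=0 [OK], height=0
  node 30: h_left=0, h_right=0, diff=0 [OK], height=1
  node 39: h_left=-1, h_right=-1, diff=0 [OK], height=0
  node 43: h_left=0, h_right=-1, diff=1 [OK], height=1
  node 36: h_left=1, h_right=1, diff=0 [OK], height=2
All nodes satisfy the balance condition.
Result: Balanced


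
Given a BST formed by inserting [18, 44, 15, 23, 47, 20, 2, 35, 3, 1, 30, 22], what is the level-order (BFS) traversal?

Tree insertion order: [18, 44, 15, 23, 47, 20, 2, 35, 3, 1, 30, 22]
Tree (level-order array): [18, 15, 44, 2, None, 23, 47, 1, 3, 20, 35, None, None, None, None, None, None, None, 22, 30]
BFS from the root, enqueuing left then right child of each popped node:
  queue [18] -> pop 18, enqueue [15, 44], visited so far: [18]
  queue [15, 44] -> pop 15, enqueue [2], visited so far: [18, 15]
  queue [44, 2] -> pop 44, enqueue [23, 47], visited so far: [18, 15, 44]
  queue [2, 23, 47] -> pop 2, enqueue [1, 3], visited so far: [18, 15, 44, 2]
  queue [23, 47, 1, 3] -> pop 23, enqueue [20, 35], visited so far: [18, 15, 44, 2, 23]
  queue [47, 1, 3, 20, 35] -> pop 47, enqueue [none], visited so far: [18, 15, 44, 2, 23, 47]
  queue [1, 3, 20, 35] -> pop 1, enqueue [none], visited so far: [18, 15, 44, 2, 23, 47, 1]
  queue [3, 20, 35] -> pop 3, enqueue [none], visited so far: [18, 15, 44, 2, 23, 47, 1, 3]
  queue [20, 35] -> pop 20, enqueue [22], visited so far: [18, 15, 44, 2, 23, 47, 1, 3, 20]
  queue [35, 22] -> pop 35, enqueue [30], visited so far: [18, 15, 44, 2, 23, 47, 1, 3, 20, 35]
  queue [22, 30] -> pop 22, enqueue [none], visited so far: [18, 15, 44, 2, 23, 47, 1, 3, 20, 35, 22]
  queue [30] -> pop 30, enqueue [none], visited so far: [18, 15, 44, 2, 23, 47, 1, 3, 20, 35, 22, 30]
Result: [18, 15, 44, 2, 23, 47, 1, 3, 20, 35, 22, 30]


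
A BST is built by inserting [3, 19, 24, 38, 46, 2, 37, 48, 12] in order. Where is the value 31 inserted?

Starting tree (level order): [3, 2, 19, None, None, 12, 24, None, None, None, 38, 37, 46, None, None, None, 48]
Insertion path: 3 -> 19 -> 24 -> 38 -> 37
Result: insert 31 as left child of 37
Final tree (level order): [3, 2, 19, None, None, 12, 24, None, None, None, 38, 37, 46, 31, None, None, 48]


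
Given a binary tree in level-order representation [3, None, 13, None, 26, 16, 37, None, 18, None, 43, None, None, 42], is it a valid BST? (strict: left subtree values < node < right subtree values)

Level-order array: [3, None, 13, None, 26, 16, 37, None, 18, None, 43, None, None, 42]
Validate using subtree bounds (lo, hi): at each node, require lo < value < hi,
then recurse left with hi=value and right with lo=value.
Preorder trace (stopping at first violation):
  at node 3 with bounds (-inf, +inf): OK
  at node 13 with bounds (3, +inf): OK
  at node 26 with bounds (13, +inf): OK
  at node 16 with bounds (13, 26): OK
  at node 18 with bounds (16, 26): OK
  at node 37 with bounds (26, +inf): OK
  at node 43 with bounds (37, +inf): OK
  at node 42 with bounds (37, 43): OK
No violation found at any node.
Result: Valid BST


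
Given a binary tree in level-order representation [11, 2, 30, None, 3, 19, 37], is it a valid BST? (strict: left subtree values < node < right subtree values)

Level-order array: [11, 2, 30, None, 3, 19, 37]
Validate using subtree bounds (lo, hi): at each node, require lo < value < hi,
then recurse left with hi=value and right with lo=value.
Preorder trace (stopping at first violation):
  at node 11 with bounds (-inf, +inf): OK
  at node 2 with bounds (-inf, 11): OK
  at node 3 with bounds (2, 11): OK
  at node 30 with bounds (11, +inf): OK
  at node 19 with bounds (11, 30): OK
  at node 37 with bounds (30, +inf): OK
No violation found at any node.
Result: Valid BST


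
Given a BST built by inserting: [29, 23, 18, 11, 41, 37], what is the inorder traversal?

Tree insertion order: [29, 23, 18, 11, 41, 37]
Tree (level-order array): [29, 23, 41, 18, None, 37, None, 11]
Inorder traversal: [11, 18, 23, 29, 37, 41]


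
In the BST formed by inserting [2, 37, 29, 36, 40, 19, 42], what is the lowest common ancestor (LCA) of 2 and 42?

Tree insertion order: [2, 37, 29, 36, 40, 19, 42]
Tree (level-order array): [2, None, 37, 29, 40, 19, 36, None, 42]
In a BST, the LCA of p=2, q=42 is the first node v on the
root-to-leaf path with p <= v <= q (go left if both < v, right if both > v).
Walk from root:
  at 2: 2 <= 2 <= 42, this is the LCA
LCA = 2


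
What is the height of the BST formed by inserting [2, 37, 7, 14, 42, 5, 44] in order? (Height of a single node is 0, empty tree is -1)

Insertion order: [2, 37, 7, 14, 42, 5, 44]
Tree (level-order array): [2, None, 37, 7, 42, 5, 14, None, 44]
Compute height bottom-up (empty subtree = -1):
  height(5) = 1 + max(-1, -1) = 0
  height(14) = 1 + max(-1, -1) = 0
  height(7) = 1 + max(0, 0) = 1
  height(44) = 1 + max(-1, -1) = 0
  height(42) = 1 + max(-1, 0) = 1
  height(37) = 1 + max(1, 1) = 2
  height(2) = 1 + max(-1, 2) = 3
Height = 3


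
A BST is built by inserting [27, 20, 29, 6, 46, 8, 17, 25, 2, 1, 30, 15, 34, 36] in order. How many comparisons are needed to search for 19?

Search path for 19: 27 -> 20 -> 6 -> 8 -> 17
Found: False
Comparisons: 5


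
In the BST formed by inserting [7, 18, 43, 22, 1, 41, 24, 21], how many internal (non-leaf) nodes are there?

Tree built from: [7, 18, 43, 22, 1, 41, 24, 21]
Tree (level-order array): [7, 1, 18, None, None, None, 43, 22, None, 21, 41, None, None, 24]
Rule: An internal node has at least one child.
Per-node child counts:
  node 7: 2 child(ren)
  node 1: 0 child(ren)
  node 18: 1 child(ren)
  node 43: 1 child(ren)
  node 22: 2 child(ren)
  node 21: 0 child(ren)
  node 41: 1 child(ren)
  node 24: 0 child(ren)
Matching nodes: [7, 18, 43, 22, 41]
Count of internal (non-leaf) nodes: 5


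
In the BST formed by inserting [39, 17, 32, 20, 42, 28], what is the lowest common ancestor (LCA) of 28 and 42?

Tree insertion order: [39, 17, 32, 20, 42, 28]
Tree (level-order array): [39, 17, 42, None, 32, None, None, 20, None, None, 28]
In a BST, the LCA of p=28, q=42 is the first node v on the
root-to-leaf path with p <= v <= q (go left if both < v, right if both > v).
Walk from root:
  at 39: 28 <= 39 <= 42, this is the LCA
LCA = 39


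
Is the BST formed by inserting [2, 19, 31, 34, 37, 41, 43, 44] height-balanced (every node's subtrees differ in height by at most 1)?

Tree (level-order array): [2, None, 19, None, 31, None, 34, None, 37, None, 41, None, 43, None, 44]
Definition: a tree is height-balanced if, at every node, |h(left) - h(right)| <= 1 (empty subtree has height -1).
Bottom-up per-node check:
  node 44: h_left=-1, h_right=-1, diff=0 [OK], height=0
  node 43: h_left=-1, h_right=0, diff=1 [OK], height=1
  node 41: h_left=-1, h_right=1, diff=2 [FAIL (|-1-1|=2 > 1)], height=2
  node 37: h_left=-1, h_right=2, diff=3 [FAIL (|-1-2|=3 > 1)], height=3
  node 34: h_left=-1, h_right=3, diff=4 [FAIL (|-1-3|=4 > 1)], height=4
  node 31: h_left=-1, h_right=4, diff=5 [FAIL (|-1-4|=5 > 1)], height=5
  node 19: h_left=-1, h_right=5, diff=6 [FAIL (|-1-5|=6 > 1)], height=6
  node 2: h_left=-1, h_right=6, diff=7 [FAIL (|-1-6|=7 > 1)], height=7
Node 41 violates the condition: |-1 - 1| = 2 > 1.
Result: Not balanced


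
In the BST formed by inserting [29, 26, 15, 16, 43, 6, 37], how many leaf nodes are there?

Tree built from: [29, 26, 15, 16, 43, 6, 37]
Tree (level-order array): [29, 26, 43, 15, None, 37, None, 6, 16]
Rule: A leaf has 0 children.
Per-node child counts:
  node 29: 2 child(ren)
  node 26: 1 child(ren)
  node 15: 2 child(ren)
  node 6: 0 child(ren)
  node 16: 0 child(ren)
  node 43: 1 child(ren)
  node 37: 0 child(ren)
Matching nodes: [6, 16, 37]
Count of leaf nodes: 3


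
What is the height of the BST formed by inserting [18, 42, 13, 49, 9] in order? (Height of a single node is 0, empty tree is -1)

Insertion order: [18, 42, 13, 49, 9]
Tree (level-order array): [18, 13, 42, 9, None, None, 49]
Compute height bottom-up (empty subtree = -1):
  height(9) = 1 + max(-1, -1) = 0
  height(13) = 1 + max(0, -1) = 1
  height(49) = 1 + max(-1, -1) = 0
  height(42) = 1 + max(-1, 0) = 1
  height(18) = 1 + max(1, 1) = 2
Height = 2


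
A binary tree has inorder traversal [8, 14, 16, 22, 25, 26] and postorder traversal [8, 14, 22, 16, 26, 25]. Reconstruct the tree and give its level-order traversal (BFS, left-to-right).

Inorder:   [8, 14, 16, 22, 25, 26]
Postorder: [8, 14, 22, 16, 26, 25]
Algorithm: postorder visits root last, so walk postorder right-to-left;
each value is the root of the current inorder slice — split it at that
value, recurse on the right subtree first, then the left.
Recursive splits:
  root=25; inorder splits into left=[8, 14, 16, 22], right=[26]
  root=26; inorder splits into left=[], right=[]
  root=16; inorder splits into left=[8, 14], right=[22]
  root=22; inorder splits into left=[], right=[]
  root=14; inorder splits into left=[8], right=[]
  root=8; inorder splits into left=[], right=[]
Reconstructed level-order: [25, 16, 26, 14, 22, 8]


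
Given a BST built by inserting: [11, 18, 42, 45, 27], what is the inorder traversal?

Tree insertion order: [11, 18, 42, 45, 27]
Tree (level-order array): [11, None, 18, None, 42, 27, 45]
Inorder traversal: [11, 18, 27, 42, 45]


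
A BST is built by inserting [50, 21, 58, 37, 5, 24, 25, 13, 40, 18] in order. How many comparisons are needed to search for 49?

Search path for 49: 50 -> 21 -> 37 -> 40
Found: False
Comparisons: 4


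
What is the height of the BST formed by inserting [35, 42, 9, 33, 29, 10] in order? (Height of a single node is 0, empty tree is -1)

Insertion order: [35, 42, 9, 33, 29, 10]
Tree (level-order array): [35, 9, 42, None, 33, None, None, 29, None, 10]
Compute height bottom-up (empty subtree = -1):
  height(10) = 1 + max(-1, -1) = 0
  height(29) = 1 + max(0, -1) = 1
  height(33) = 1 + max(1, -1) = 2
  height(9) = 1 + max(-1, 2) = 3
  height(42) = 1 + max(-1, -1) = 0
  height(35) = 1 + max(3, 0) = 4
Height = 4


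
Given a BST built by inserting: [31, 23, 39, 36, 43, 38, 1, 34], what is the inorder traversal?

Tree insertion order: [31, 23, 39, 36, 43, 38, 1, 34]
Tree (level-order array): [31, 23, 39, 1, None, 36, 43, None, None, 34, 38]
Inorder traversal: [1, 23, 31, 34, 36, 38, 39, 43]


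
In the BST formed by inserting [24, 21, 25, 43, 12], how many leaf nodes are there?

Tree built from: [24, 21, 25, 43, 12]
Tree (level-order array): [24, 21, 25, 12, None, None, 43]
Rule: A leaf has 0 children.
Per-node child counts:
  node 24: 2 child(ren)
  node 21: 1 child(ren)
  node 12: 0 child(ren)
  node 25: 1 child(ren)
  node 43: 0 child(ren)
Matching nodes: [12, 43]
Count of leaf nodes: 2


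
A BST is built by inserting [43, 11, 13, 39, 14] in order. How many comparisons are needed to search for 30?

Search path for 30: 43 -> 11 -> 13 -> 39 -> 14
Found: False
Comparisons: 5


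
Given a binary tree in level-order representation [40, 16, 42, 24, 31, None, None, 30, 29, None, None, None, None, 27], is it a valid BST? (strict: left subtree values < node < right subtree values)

Level-order array: [40, 16, 42, 24, 31, None, None, 30, 29, None, None, None, None, 27]
Validate using subtree bounds (lo, hi): at each node, require lo < value < hi,
then recurse left with hi=value and right with lo=value.
Preorder trace (stopping at first violation):
  at node 40 with bounds (-inf, +inf): OK
  at node 16 with bounds (-inf, 40): OK
  at node 24 with bounds (-inf, 16): VIOLATION
Node 24 violates its bound: not (-inf < 24 < 16).
Result: Not a valid BST


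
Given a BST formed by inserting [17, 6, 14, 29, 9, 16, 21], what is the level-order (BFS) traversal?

Tree insertion order: [17, 6, 14, 29, 9, 16, 21]
Tree (level-order array): [17, 6, 29, None, 14, 21, None, 9, 16]
BFS from the root, enqueuing left then right child of each popped node:
  queue [17] -> pop 17, enqueue [6, 29], visited so far: [17]
  queue [6, 29] -> pop 6, enqueue [14], visited so far: [17, 6]
  queue [29, 14] -> pop 29, enqueue [21], visited so far: [17, 6, 29]
  queue [14, 21] -> pop 14, enqueue [9, 16], visited so far: [17, 6, 29, 14]
  queue [21, 9, 16] -> pop 21, enqueue [none], visited so far: [17, 6, 29, 14, 21]
  queue [9, 16] -> pop 9, enqueue [none], visited so far: [17, 6, 29, 14, 21, 9]
  queue [16] -> pop 16, enqueue [none], visited so far: [17, 6, 29, 14, 21, 9, 16]
Result: [17, 6, 29, 14, 21, 9, 16]


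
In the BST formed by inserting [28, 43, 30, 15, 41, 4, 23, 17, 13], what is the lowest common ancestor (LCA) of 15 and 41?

Tree insertion order: [28, 43, 30, 15, 41, 4, 23, 17, 13]
Tree (level-order array): [28, 15, 43, 4, 23, 30, None, None, 13, 17, None, None, 41]
In a BST, the LCA of p=15, q=41 is the first node v on the
root-to-leaf path with p <= v <= q (go left if both < v, right if both > v).
Walk from root:
  at 28: 15 <= 28 <= 41, this is the LCA
LCA = 28


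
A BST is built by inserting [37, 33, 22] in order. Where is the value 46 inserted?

Starting tree (level order): [37, 33, None, 22]
Insertion path: 37
Result: insert 46 as right child of 37
Final tree (level order): [37, 33, 46, 22]


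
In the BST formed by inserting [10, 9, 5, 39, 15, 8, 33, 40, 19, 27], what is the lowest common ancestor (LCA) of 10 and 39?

Tree insertion order: [10, 9, 5, 39, 15, 8, 33, 40, 19, 27]
Tree (level-order array): [10, 9, 39, 5, None, 15, 40, None, 8, None, 33, None, None, None, None, 19, None, None, 27]
In a BST, the LCA of p=10, q=39 is the first node v on the
root-to-leaf path with p <= v <= q (go left if both < v, right if both > v).
Walk from root:
  at 10: 10 <= 10 <= 39, this is the LCA
LCA = 10


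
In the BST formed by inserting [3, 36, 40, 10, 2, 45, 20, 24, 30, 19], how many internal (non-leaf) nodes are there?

Tree built from: [3, 36, 40, 10, 2, 45, 20, 24, 30, 19]
Tree (level-order array): [3, 2, 36, None, None, 10, 40, None, 20, None, 45, 19, 24, None, None, None, None, None, 30]
Rule: An internal node has at least one child.
Per-node child counts:
  node 3: 2 child(ren)
  node 2: 0 child(ren)
  node 36: 2 child(ren)
  node 10: 1 child(ren)
  node 20: 2 child(ren)
  node 19: 0 child(ren)
  node 24: 1 child(ren)
  node 30: 0 child(ren)
  node 40: 1 child(ren)
  node 45: 0 child(ren)
Matching nodes: [3, 36, 10, 20, 24, 40]
Count of internal (non-leaf) nodes: 6


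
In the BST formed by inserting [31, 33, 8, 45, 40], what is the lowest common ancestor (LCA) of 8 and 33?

Tree insertion order: [31, 33, 8, 45, 40]
Tree (level-order array): [31, 8, 33, None, None, None, 45, 40]
In a BST, the LCA of p=8, q=33 is the first node v on the
root-to-leaf path with p <= v <= q (go left if both < v, right if both > v).
Walk from root:
  at 31: 8 <= 31 <= 33, this is the LCA
LCA = 31


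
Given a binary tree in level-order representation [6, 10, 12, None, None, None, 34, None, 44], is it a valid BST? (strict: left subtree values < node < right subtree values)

Level-order array: [6, 10, 12, None, None, None, 34, None, 44]
Validate using subtree bounds (lo, hi): at each node, require lo < value < hi,
then recurse left with hi=value and right with lo=value.
Preorder trace (stopping at first violation):
  at node 6 with bounds (-inf, +inf): OK
  at node 10 with bounds (-inf, 6): VIOLATION
Node 10 violates its bound: not (-inf < 10 < 6).
Result: Not a valid BST


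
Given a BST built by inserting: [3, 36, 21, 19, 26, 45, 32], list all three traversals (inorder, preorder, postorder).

Tree insertion order: [3, 36, 21, 19, 26, 45, 32]
Tree (level-order array): [3, None, 36, 21, 45, 19, 26, None, None, None, None, None, 32]
Inorder (L, root, R): [3, 19, 21, 26, 32, 36, 45]
Preorder (root, L, R): [3, 36, 21, 19, 26, 32, 45]
Postorder (L, R, root): [19, 32, 26, 21, 45, 36, 3]


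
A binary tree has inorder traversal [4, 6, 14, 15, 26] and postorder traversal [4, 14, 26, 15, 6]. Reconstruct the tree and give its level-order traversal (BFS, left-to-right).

Inorder:   [4, 6, 14, 15, 26]
Postorder: [4, 14, 26, 15, 6]
Algorithm: postorder visits root last, so walk postorder right-to-left;
each value is the root of the current inorder slice — split it at that
value, recurse on the right subtree first, then the left.
Recursive splits:
  root=6; inorder splits into left=[4], right=[14, 15, 26]
  root=15; inorder splits into left=[14], right=[26]
  root=26; inorder splits into left=[], right=[]
  root=14; inorder splits into left=[], right=[]
  root=4; inorder splits into left=[], right=[]
Reconstructed level-order: [6, 4, 15, 14, 26]


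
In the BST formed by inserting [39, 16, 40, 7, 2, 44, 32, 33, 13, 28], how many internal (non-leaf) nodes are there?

Tree built from: [39, 16, 40, 7, 2, 44, 32, 33, 13, 28]
Tree (level-order array): [39, 16, 40, 7, 32, None, 44, 2, 13, 28, 33]
Rule: An internal node has at least one child.
Per-node child counts:
  node 39: 2 child(ren)
  node 16: 2 child(ren)
  node 7: 2 child(ren)
  node 2: 0 child(ren)
  node 13: 0 child(ren)
  node 32: 2 child(ren)
  node 28: 0 child(ren)
  node 33: 0 child(ren)
  node 40: 1 child(ren)
  node 44: 0 child(ren)
Matching nodes: [39, 16, 7, 32, 40]
Count of internal (non-leaf) nodes: 5


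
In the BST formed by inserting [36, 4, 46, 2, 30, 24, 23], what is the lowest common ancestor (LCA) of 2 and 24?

Tree insertion order: [36, 4, 46, 2, 30, 24, 23]
Tree (level-order array): [36, 4, 46, 2, 30, None, None, None, None, 24, None, 23]
In a BST, the LCA of p=2, q=24 is the first node v on the
root-to-leaf path with p <= v <= q (go left if both < v, right if both > v).
Walk from root:
  at 36: both 2 and 24 < 36, go left
  at 4: 2 <= 4 <= 24, this is the LCA
LCA = 4


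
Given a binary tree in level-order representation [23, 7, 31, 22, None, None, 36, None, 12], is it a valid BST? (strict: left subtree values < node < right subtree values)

Level-order array: [23, 7, 31, 22, None, None, 36, None, 12]
Validate using subtree bounds (lo, hi): at each node, require lo < value < hi,
then recurse left with hi=value and right with lo=value.
Preorder trace (stopping at first violation):
  at node 23 with bounds (-inf, +inf): OK
  at node 7 with bounds (-inf, 23): OK
  at node 22 with bounds (-inf, 7): VIOLATION
Node 22 violates its bound: not (-inf < 22 < 7).
Result: Not a valid BST


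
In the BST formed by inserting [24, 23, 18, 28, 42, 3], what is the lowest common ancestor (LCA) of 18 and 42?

Tree insertion order: [24, 23, 18, 28, 42, 3]
Tree (level-order array): [24, 23, 28, 18, None, None, 42, 3]
In a BST, the LCA of p=18, q=42 is the first node v on the
root-to-leaf path with p <= v <= q (go left if both < v, right if both > v).
Walk from root:
  at 24: 18 <= 24 <= 42, this is the LCA
LCA = 24


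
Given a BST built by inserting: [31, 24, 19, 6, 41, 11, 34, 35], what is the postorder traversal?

Tree insertion order: [31, 24, 19, 6, 41, 11, 34, 35]
Tree (level-order array): [31, 24, 41, 19, None, 34, None, 6, None, None, 35, None, 11]
Postorder traversal: [11, 6, 19, 24, 35, 34, 41, 31]


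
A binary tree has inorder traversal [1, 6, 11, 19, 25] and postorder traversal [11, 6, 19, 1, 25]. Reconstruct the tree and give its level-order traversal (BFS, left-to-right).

Inorder:   [1, 6, 11, 19, 25]
Postorder: [11, 6, 19, 1, 25]
Algorithm: postorder visits root last, so walk postorder right-to-left;
each value is the root of the current inorder slice — split it at that
value, recurse on the right subtree first, then the left.
Recursive splits:
  root=25; inorder splits into left=[1, 6, 11, 19], right=[]
  root=1; inorder splits into left=[], right=[6, 11, 19]
  root=19; inorder splits into left=[6, 11], right=[]
  root=6; inorder splits into left=[], right=[11]
  root=11; inorder splits into left=[], right=[]
Reconstructed level-order: [25, 1, 19, 6, 11]


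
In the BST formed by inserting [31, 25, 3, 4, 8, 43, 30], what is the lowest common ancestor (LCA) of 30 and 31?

Tree insertion order: [31, 25, 3, 4, 8, 43, 30]
Tree (level-order array): [31, 25, 43, 3, 30, None, None, None, 4, None, None, None, 8]
In a BST, the LCA of p=30, q=31 is the first node v on the
root-to-leaf path with p <= v <= q (go left if both < v, right if both > v).
Walk from root:
  at 31: 30 <= 31 <= 31, this is the LCA
LCA = 31


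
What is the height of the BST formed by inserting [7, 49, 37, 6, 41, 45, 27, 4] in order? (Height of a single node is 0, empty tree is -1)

Insertion order: [7, 49, 37, 6, 41, 45, 27, 4]
Tree (level-order array): [7, 6, 49, 4, None, 37, None, None, None, 27, 41, None, None, None, 45]
Compute height bottom-up (empty subtree = -1):
  height(4) = 1 + max(-1, -1) = 0
  height(6) = 1 + max(0, -1) = 1
  height(27) = 1 + max(-1, -1) = 0
  height(45) = 1 + max(-1, -1) = 0
  height(41) = 1 + max(-1, 0) = 1
  height(37) = 1 + max(0, 1) = 2
  height(49) = 1 + max(2, -1) = 3
  height(7) = 1 + max(1, 3) = 4
Height = 4


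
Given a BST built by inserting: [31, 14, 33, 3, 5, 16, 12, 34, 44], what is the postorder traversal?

Tree insertion order: [31, 14, 33, 3, 5, 16, 12, 34, 44]
Tree (level-order array): [31, 14, 33, 3, 16, None, 34, None, 5, None, None, None, 44, None, 12]
Postorder traversal: [12, 5, 3, 16, 14, 44, 34, 33, 31]


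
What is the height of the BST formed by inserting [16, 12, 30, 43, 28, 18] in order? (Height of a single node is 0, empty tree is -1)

Insertion order: [16, 12, 30, 43, 28, 18]
Tree (level-order array): [16, 12, 30, None, None, 28, 43, 18]
Compute height bottom-up (empty subtree = -1):
  height(12) = 1 + max(-1, -1) = 0
  height(18) = 1 + max(-1, -1) = 0
  height(28) = 1 + max(0, -1) = 1
  height(43) = 1 + max(-1, -1) = 0
  height(30) = 1 + max(1, 0) = 2
  height(16) = 1 + max(0, 2) = 3
Height = 3


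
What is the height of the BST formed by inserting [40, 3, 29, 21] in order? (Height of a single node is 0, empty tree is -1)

Insertion order: [40, 3, 29, 21]
Tree (level-order array): [40, 3, None, None, 29, 21]
Compute height bottom-up (empty subtree = -1):
  height(21) = 1 + max(-1, -1) = 0
  height(29) = 1 + max(0, -1) = 1
  height(3) = 1 + max(-1, 1) = 2
  height(40) = 1 + max(2, -1) = 3
Height = 3


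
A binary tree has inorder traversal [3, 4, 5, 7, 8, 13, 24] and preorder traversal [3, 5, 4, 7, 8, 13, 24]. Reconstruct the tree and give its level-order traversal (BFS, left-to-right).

Inorder:  [3, 4, 5, 7, 8, 13, 24]
Preorder: [3, 5, 4, 7, 8, 13, 24]
Algorithm: preorder visits root first, so consume preorder in order;
for each root, split the current inorder slice at that value into
left-subtree inorder and right-subtree inorder, then recurse.
Recursive splits:
  root=3; inorder splits into left=[], right=[4, 5, 7, 8, 13, 24]
  root=5; inorder splits into left=[4], right=[7, 8, 13, 24]
  root=4; inorder splits into left=[], right=[]
  root=7; inorder splits into left=[], right=[8, 13, 24]
  root=8; inorder splits into left=[], right=[13, 24]
  root=13; inorder splits into left=[], right=[24]
  root=24; inorder splits into left=[], right=[]
Reconstructed level-order: [3, 5, 4, 7, 8, 13, 24]


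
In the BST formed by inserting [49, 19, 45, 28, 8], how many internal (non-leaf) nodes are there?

Tree built from: [49, 19, 45, 28, 8]
Tree (level-order array): [49, 19, None, 8, 45, None, None, 28]
Rule: An internal node has at least one child.
Per-node child counts:
  node 49: 1 child(ren)
  node 19: 2 child(ren)
  node 8: 0 child(ren)
  node 45: 1 child(ren)
  node 28: 0 child(ren)
Matching nodes: [49, 19, 45]
Count of internal (non-leaf) nodes: 3


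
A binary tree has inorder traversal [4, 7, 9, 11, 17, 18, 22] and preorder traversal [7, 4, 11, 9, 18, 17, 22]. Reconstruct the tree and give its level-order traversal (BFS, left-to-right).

Inorder:  [4, 7, 9, 11, 17, 18, 22]
Preorder: [7, 4, 11, 9, 18, 17, 22]
Algorithm: preorder visits root first, so consume preorder in order;
for each root, split the current inorder slice at that value into
left-subtree inorder and right-subtree inorder, then recurse.
Recursive splits:
  root=7; inorder splits into left=[4], right=[9, 11, 17, 18, 22]
  root=4; inorder splits into left=[], right=[]
  root=11; inorder splits into left=[9], right=[17, 18, 22]
  root=9; inorder splits into left=[], right=[]
  root=18; inorder splits into left=[17], right=[22]
  root=17; inorder splits into left=[], right=[]
  root=22; inorder splits into left=[], right=[]
Reconstructed level-order: [7, 4, 11, 9, 18, 17, 22]


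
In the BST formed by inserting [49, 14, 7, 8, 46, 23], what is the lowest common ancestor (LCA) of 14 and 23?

Tree insertion order: [49, 14, 7, 8, 46, 23]
Tree (level-order array): [49, 14, None, 7, 46, None, 8, 23]
In a BST, the LCA of p=14, q=23 is the first node v on the
root-to-leaf path with p <= v <= q (go left if both < v, right if both > v).
Walk from root:
  at 49: both 14 and 23 < 49, go left
  at 14: 14 <= 14 <= 23, this is the LCA
LCA = 14


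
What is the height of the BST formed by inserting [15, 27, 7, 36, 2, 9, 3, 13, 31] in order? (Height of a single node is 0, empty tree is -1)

Insertion order: [15, 27, 7, 36, 2, 9, 3, 13, 31]
Tree (level-order array): [15, 7, 27, 2, 9, None, 36, None, 3, None, 13, 31]
Compute height bottom-up (empty subtree = -1):
  height(3) = 1 + max(-1, -1) = 0
  height(2) = 1 + max(-1, 0) = 1
  height(13) = 1 + max(-1, -1) = 0
  height(9) = 1 + max(-1, 0) = 1
  height(7) = 1 + max(1, 1) = 2
  height(31) = 1 + max(-1, -1) = 0
  height(36) = 1 + max(0, -1) = 1
  height(27) = 1 + max(-1, 1) = 2
  height(15) = 1 + max(2, 2) = 3
Height = 3


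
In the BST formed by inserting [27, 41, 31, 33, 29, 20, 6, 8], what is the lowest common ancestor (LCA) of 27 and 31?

Tree insertion order: [27, 41, 31, 33, 29, 20, 6, 8]
Tree (level-order array): [27, 20, 41, 6, None, 31, None, None, 8, 29, 33]
In a BST, the LCA of p=27, q=31 is the first node v on the
root-to-leaf path with p <= v <= q (go left if both < v, right if both > v).
Walk from root:
  at 27: 27 <= 27 <= 31, this is the LCA
LCA = 27


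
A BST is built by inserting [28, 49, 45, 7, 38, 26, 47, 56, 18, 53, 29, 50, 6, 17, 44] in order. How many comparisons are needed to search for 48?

Search path for 48: 28 -> 49 -> 45 -> 47
Found: False
Comparisons: 4


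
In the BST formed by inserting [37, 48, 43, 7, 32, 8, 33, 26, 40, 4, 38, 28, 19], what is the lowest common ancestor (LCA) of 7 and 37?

Tree insertion order: [37, 48, 43, 7, 32, 8, 33, 26, 40, 4, 38, 28, 19]
Tree (level-order array): [37, 7, 48, 4, 32, 43, None, None, None, 8, 33, 40, None, None, 26, None, None, 38, None, 19, 28]
In a BST, the LCA of p=7, q=37 is the first node v on the
root-to-leaf path with p <= v <= q (go left if both < v, right if both > v).
Walk from root:
  at 37: 7 <= 37 <= 37, this is the LCA
LCA = 37


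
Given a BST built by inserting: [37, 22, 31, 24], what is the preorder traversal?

Tree insertion order: [37, 22, 31, 24]
Tree (level-order array): [37, 22, None, None, 31, 24]
Preorder traversal: [37, 22, 31, 24]


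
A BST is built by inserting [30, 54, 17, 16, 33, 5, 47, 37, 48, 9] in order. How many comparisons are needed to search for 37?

Search path for 37: 30 -> 54 -> 33 -> 47 -> 37
Found: True
Comparisons: 5


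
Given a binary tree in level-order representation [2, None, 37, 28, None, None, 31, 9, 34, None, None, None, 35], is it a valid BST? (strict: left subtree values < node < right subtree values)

Level-order array: [2, None, 37, 28, None, None, 31, 9, 34, None, None, None, 35]
Validate using subtree bounds (lo, hi): at each node, require lo < value < hi,
then recurse left with hi=value and right with lo=value.
Preorder trace (stopping at first violation):
  at node 2 with bounds (-inf, +inf): OK
  at node 37 with bounds (2, +inf): OK
  at node 28 with bounds (2, 37): OK
  at node 31 with bounds (28, 37): OK
  at node 9 with bounds (28, 31): VIOLATION
Node 9 violates its bound: not (28 < 9 < 31).
Result: Not a valid BST


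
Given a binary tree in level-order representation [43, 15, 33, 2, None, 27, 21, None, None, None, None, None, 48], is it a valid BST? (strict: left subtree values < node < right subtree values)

Level-order array: [43, 15, 33, 2, None, 27, 21, None, None, None, None, None, 48]
Validate using subtree bounds (lo, hi): at each node, require lo < value < hi,
then recurse left with hi=value and right with lo=value.
Preorder trace (stopping at first violation):
  at node 43 with bounds (-inf, +inf): OK
  at node 15 with bounds (-inf, 43): OK
  at node 2 with bounds (-inf, 15): OK
  at node 33 with bounds (43, +inf): VIOLATION
Node 33 violates its bound: not (43 < 33 < +inf).
Result: Not a valid BST


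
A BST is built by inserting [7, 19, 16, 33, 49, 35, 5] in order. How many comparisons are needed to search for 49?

Search path for 49: 7 -> 19 -> 33 -> 49
Found: True
Comparisons: 4


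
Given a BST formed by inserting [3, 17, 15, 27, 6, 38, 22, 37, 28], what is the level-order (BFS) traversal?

Tree insertion order: [3, 17, 15, 27, 6, 38, 22, 37, 28]
Tree (level-order array): [3, None, 17, 15, 27, 6, None, 22, 38, None, None, None, None, 37, None, 28]
BFS from the root, enqueuing left then right child of each popped node:
  queue [3] -> pop 3, enqueue [17], visited so far: [3]
  queue [17] -> pop 17, enqueue [15, 27], visited so far: [3, 17]
  queue [15, 27] -> pop 15, enqueue [6], visited so far: [3, 17, 15]
  queue [27, 6] -> pop 27, enqueue [22, 38], visited so far: [3, 17, 15, 27]
  queue [6, 22, 38] -> pop 6, enqueue [none], visited so far: [3, 17, 15, 27, 6]
  queue [22, 38] -> pop 22, enqueue [none], visited so far: [3, 17, 15, 27, 6, 22]
  queue [38] -> pop 38, enqueue [37], visited so far: [3, 17, 15, 27, 6, 22, 38]
  queue [37] -> pop 37, enqueue [28], visited so far: [3, 17, 15, 27, 6, 22, 38, 37]
  queue [28] -> pop 28, enqueue [none], visited so far: [3, 17, 15, 27, 6, 22, 38, 37, 28]
Result: [3, 17, 15, 27, 6, 22, 38, 37, 28]


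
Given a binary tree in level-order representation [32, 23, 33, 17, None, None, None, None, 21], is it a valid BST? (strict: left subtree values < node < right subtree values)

Level-order array: [32, 23, 33, 17, None, None, None, None, 21]
Validate using subtree bounds (lo, hi): at each node, require lo < value < hi,
then recurse left with hi=value and right with lo=value.
Preorder trace (stopping at first violation):
  at node 32 with bounds (-inf, +inf): OK
  at node 23 with bounds (-inf, 32): OK
  at node 17 with bounds (-inf, 23): OK
  at node 21 with bounds (17, 23): OK
  at node 33 with bounds (32, +inf): OK
No violation found at any node.
Result: Valid BST


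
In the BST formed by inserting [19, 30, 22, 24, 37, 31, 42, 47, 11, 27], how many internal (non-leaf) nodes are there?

Tree built from: [19, 30, 22, 24, 37, 31, 42, 47, 11, 27]
Tree (level-order array): [19, 11, 30, None, None, 22, 37, None, 24, 31, 42, None, 27, None, None, None, 47]
Rule: An internal node has at least one child.
Per-node child counts:
  node 19: 2 child(ren)
  node 11: 0 child(ren)
  node 30: 2 child(ren)
  node 22: 1 child(ren)
  node 24: 1 child(ren)
  node 27: 0 child(ren)
  node 37: 2 child(ren)
  node 31: 0 child(ren)
  node 42: 1 child(ren)
  node 47: 0 child(ren)
Matching nodes: [19, 30, 22, 24, 37, 42]
Count of internal (non-leaf) nodes: 6
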